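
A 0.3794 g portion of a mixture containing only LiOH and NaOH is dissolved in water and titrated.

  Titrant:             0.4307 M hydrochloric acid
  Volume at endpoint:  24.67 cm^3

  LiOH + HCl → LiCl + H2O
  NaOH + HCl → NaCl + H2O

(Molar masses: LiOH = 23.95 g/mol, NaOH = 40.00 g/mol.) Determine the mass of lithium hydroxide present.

n(HCl) = 0.02467 × 0.4307 = 0.01063 mol
Let x = n(LiOH), y = n(NaOH).
Titrant: 1x + 1y = 0.01063;  mass: 23.95x + 40.00y = 0.3794
Solving, x = 2.842 × 10^-3 mol, y = 7.783 × 10^-3 mol
mass of LiOH = 2.842 × 10^-3 × 23.95 = 0.06807 g

0.06807 g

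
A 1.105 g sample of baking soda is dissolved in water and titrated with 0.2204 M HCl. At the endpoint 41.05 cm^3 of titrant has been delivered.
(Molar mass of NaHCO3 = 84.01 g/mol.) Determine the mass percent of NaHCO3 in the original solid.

NaHCO3 + HCl → NaCl + H2O + CO2
n(HCl) = 0.04105 L × 0.2204 mol/L = 9.047 × 10^-3 mol
n(NaHCO3) = 9.047 × 10^-3 mol (1:1 ratio)
mass of NaHCO3 = 9.047 × 10^-3 × 84.01 g/mol = 0.7601 g
% NaHCO3 = 0.7601 / 1.105 × 100 = 68.78 %

68.78 %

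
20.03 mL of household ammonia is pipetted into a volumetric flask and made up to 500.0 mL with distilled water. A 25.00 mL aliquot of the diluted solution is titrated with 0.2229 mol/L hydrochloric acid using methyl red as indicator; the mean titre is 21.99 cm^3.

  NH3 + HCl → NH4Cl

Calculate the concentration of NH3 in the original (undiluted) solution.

4.894 mol/L

n(HCl) = 0.02199 × 0.2229 = 4.902 × 10^-3 mol
n(NH3) in the aliquot = 4.902 × 10^-3 mol (1:1 ratio)
[NH3]_dilute = 4.902 × 10^-3 / 0.02500 = 0.1961 mol/L
Dilution factor = 500.0 / 20.03 = 24.96
[NH3]_stock = 0.1961 × 24.96 = 4.894 mol/L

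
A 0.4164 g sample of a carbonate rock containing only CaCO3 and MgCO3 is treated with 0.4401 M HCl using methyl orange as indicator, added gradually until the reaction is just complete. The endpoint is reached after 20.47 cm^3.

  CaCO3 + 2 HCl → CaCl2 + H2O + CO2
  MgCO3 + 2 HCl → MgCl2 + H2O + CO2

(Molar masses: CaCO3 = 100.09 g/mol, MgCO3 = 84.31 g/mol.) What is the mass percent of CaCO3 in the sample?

55.80 %

n(HCl) = 0.02047 × 0.4401 = 9.009 × 10^-3 mol
Let x = n(CaCO3), y = n(MgCO3).
Titrant: 2x + 2y = 9.009 × 10^-3;  mass: 100.09x + 84.31y = 0.4164
Solving, x = 2.321 × 10^-3 mol, y = 2.183 × 10^-3 mol
mass of CaCO3 = 2.321 × 10^-3 × 100.09 = 0.2324 g
% CaCO3 = 0.2324 / 0.4164 × 100 = 55.80 %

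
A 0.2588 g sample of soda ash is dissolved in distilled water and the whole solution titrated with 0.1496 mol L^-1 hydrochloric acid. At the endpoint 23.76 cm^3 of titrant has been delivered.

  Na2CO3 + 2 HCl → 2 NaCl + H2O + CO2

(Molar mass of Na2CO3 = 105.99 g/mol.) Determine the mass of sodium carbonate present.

0.1884 g

n(HCl) = 0.02376 L × 0.1496 mol/L = 3.554 × 10^-3 mol
From the 1:2 ratio, n(Na2CO3) = 1/2 × 3.554 × 10^-3 = 1.777 × 10^-3 mol
mass of Na2CO3 = 1.777 × 10^-3 × 105.99 g/mol = 0.1884 g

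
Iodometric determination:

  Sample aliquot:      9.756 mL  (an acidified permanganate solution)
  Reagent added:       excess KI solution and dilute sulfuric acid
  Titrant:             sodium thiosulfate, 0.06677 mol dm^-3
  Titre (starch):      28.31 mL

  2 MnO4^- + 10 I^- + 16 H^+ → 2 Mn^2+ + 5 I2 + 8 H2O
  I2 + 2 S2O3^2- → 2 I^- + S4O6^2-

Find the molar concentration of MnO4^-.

0.03875 mol/L

n(S2O3^2-) = 0.02831 × 0.06677 = 1.890 × 10^-3 mol
n(I2) = n(S2O3^2-)/2 = 9.451 × 10^-4 mol
From the 2:5 ratio, n(MnO4^-) in the aliquot = 2/5 × 9.451 × 10^-4 = 3.781 × 10^-4 mol
[MnO4^-] = 3.781 × 10^-4 / 0.009756 = 0.03875 mol/L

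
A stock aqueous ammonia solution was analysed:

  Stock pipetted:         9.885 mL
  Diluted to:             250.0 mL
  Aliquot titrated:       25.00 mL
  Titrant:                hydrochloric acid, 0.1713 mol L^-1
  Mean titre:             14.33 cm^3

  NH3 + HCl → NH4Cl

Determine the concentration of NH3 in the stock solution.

2.483 mol/L

n(HCl) = 0.01433 × 0.1713 = 2.455 × 10^-3 mol
n(NH3) in the aliquot = 2.455 × 10^-3 mol (1:1 ratio)
[NH3]_dilute = 2.455 × 10^-3 / 0.02500 = 0.09819 mol/L
Dilution factor = 250.0 / 9.885 = 25.29
[NH3]_stock = 0.09819 × 25.29 = 2.483 mol/L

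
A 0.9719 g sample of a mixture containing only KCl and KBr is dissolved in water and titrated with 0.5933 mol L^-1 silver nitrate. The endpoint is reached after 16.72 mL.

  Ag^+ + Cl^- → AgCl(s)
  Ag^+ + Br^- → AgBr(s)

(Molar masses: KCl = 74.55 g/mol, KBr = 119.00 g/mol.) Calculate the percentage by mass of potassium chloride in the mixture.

35.99 %

n(AgNO3) = 0.01672 × 0.5933 = 9.920 × 10^-3 mol
Let x = n(KCl), y = n(KBr).
Titrant: 1x + 1y = 9.920 × 10^-3;  mass: 74.55x + 119.00y = 0.9719
Solving, x = 4.692 × 10^-3 mol, y = 5.228 × 10^-3 mol
mass of KCl = 4.692 × 10^-3 × 74.55 = 0.3498 g
% KCl = 0.3498 / 0.9719 × 100 = 35.99 %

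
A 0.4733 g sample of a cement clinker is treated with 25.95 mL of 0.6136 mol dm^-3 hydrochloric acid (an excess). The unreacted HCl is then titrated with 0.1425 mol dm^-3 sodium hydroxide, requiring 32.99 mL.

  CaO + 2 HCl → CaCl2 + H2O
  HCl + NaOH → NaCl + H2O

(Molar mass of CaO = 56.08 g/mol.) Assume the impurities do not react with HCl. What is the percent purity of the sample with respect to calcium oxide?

66.48 %

n(HCl) added = 0.02595 × 0.6136 = 0.01592 mol
n(NaOH) used in back-titration = 0.03299 × 0.1425 = 4.701 × 10^-3 mol
n(HCl) left over = 4.701 × 10^-3 mol (1:1 ratio)
n(HCl) consumed by analyte = 0.01592 − 4.701 × 10^-3 = 0.01122 mol
From the 1:2 ratio, n(CaO) = 1/2 × 0.01122 = 5.611 × 10^-3 mol
mass of CaO = 5.611 × 10^-3 × 56.08 = 0.3147 g
% CaO = 0.3147 / 0.4733 × 100 = 66.48 %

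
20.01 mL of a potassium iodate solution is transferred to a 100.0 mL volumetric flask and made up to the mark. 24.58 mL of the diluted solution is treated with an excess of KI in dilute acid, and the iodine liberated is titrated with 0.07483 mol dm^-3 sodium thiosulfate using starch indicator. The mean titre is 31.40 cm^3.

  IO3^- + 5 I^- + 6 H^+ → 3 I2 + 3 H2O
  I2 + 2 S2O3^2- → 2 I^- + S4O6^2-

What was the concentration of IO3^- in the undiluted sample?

n(S2O3^2-) = 0.03140 × 0.07483 = 2.350 × 10^-3 mol
n(I2) = n(S2O3^2-)/2 = 1.175 × 10^-3 mol
From the 1:3 ratio, n(IO3^-) in the aliquot = 1/3 × 1.175 × 10^-3 = 3.916 × 10^-4 mol
[IO3^-]_dilute = 3.916 × 10^-4 / 0.02458 = 0.01593 mol/L
[IO3^-]_original = 0.01593 × 100.0/20.01 = 0.07962 mol/L

0.07962 mol/L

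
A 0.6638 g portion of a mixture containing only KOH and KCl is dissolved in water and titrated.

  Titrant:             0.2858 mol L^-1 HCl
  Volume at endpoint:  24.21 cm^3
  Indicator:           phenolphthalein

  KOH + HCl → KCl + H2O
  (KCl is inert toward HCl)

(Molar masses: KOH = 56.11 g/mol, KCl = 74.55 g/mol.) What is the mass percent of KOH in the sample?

n(HCl) = 0.02421 × 0.2858 = 6.919 × 10^-3 mol
Let x = n(KOH), y = n(KCl).
Titrant: 1x = 6.919 × 10^-3;  mass: 56.11x + 74.55y = 0.6638
Solving, x = 6.919 × 10^-3 mol, y = 3.696 × 10^-3 mol
mass of KOH = 6.919 × 10^-3 × 56.11 = 0.3882 g
% KOH = 0.3882 / 0.6638 × 100 = 58.49 %

58.49 %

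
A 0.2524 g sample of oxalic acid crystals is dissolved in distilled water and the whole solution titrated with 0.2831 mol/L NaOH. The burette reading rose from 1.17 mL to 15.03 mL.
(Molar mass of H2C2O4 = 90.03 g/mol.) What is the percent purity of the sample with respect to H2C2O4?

69.98 %

H2C2O4 + 2 NaOH → Na2C2O4 + 2 H2O
n(NaOH) = 0.01386 L × 0.2831 mol/L = 3.924 × 10^-3 mol
From the 1:2 ratio, n(H2C2O4) = 1/2 × 3.924 × 10^-3 = 1.962 × 10^-3 mol
mass of H2C2O4 = 1.962 × 10^-3 × 90.03 g/mol = 0.1766 g
% H2C2O4 = 0.1766 / 0.2524 × 100 = 69.98 %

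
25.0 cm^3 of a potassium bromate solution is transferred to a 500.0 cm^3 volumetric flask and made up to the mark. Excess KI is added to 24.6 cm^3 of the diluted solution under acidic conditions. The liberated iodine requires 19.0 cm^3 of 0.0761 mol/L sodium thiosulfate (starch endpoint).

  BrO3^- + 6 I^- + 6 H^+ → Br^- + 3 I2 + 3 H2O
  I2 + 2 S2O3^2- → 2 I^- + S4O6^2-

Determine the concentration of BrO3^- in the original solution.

n(S2O3^2-) = 0.0190 × 0.0761 = 1.45 × 10^-3 mol
n(I2) = n(S2O3^2-)/2 = 7.23 × 10^-4 mol
From the 1:3 ratio, n(BrO3^-) in the aliquot = 1/3 × 7.23 × 10^-4 = 2.41 × 10^-4 mol
[BrO3^-]_dilute = 2.41 × 10^-4 / 0.0246 = 0.00980 mol/L
[BrO3^-]_original = 0.00980 × 500.0/25.0 = 0.196 mol/L

0.196 mol/L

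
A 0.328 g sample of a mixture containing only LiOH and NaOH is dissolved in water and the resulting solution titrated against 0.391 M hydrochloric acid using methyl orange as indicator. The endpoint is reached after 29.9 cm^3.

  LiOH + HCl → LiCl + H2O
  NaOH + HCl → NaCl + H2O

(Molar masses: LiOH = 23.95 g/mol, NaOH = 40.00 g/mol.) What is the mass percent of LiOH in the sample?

63.5 %

n(HCl) = 0.0299 × 0.391 = 0.0117 mol
Let x = n(LiOH), y = n(NaOH).
Titrant: 1x + 1y = 0.0117;  mass: 23.95x + 40.00y = 0.328
Solving, x = 8.70 × 10^-3 mol, y = 2.99 × 10^-3 mol
mass of LiOH = 8.70 × 10^-3 × 23.95 = 0.208 g
% LiOH = 0.208 / 0.328 × 100 = 63.5 %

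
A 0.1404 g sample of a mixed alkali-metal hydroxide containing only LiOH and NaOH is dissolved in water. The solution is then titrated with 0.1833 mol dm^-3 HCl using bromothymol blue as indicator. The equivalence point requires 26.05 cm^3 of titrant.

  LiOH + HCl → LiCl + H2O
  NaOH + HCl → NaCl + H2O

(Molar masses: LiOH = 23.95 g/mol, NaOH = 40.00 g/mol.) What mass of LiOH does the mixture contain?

n(HCl) = 0.02605 × 0.1833 = 4.775 × 10^-3 mol
Let x = n(LiOH), y = n(NaOH).
Titrant: 1x + 1y = 4.775 × 10^-3;  mass: 23.95x + 40.00y = 0.1404
Solving, x = 3.153 × 10^-3 mol, y = 1.622 × 10^-3 mol
mass of LiOH = 3.153 × 10^-3 × 23.95 = 0.07550 g

0.07550 g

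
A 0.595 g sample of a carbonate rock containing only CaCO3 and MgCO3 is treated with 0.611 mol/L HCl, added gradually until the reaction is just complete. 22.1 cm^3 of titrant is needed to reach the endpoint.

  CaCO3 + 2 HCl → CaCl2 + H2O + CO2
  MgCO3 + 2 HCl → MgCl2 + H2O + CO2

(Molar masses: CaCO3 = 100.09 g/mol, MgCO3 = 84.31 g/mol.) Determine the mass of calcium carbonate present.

n(HCl) = 0.0221 × 0.611 = 0.0135 mol
Let x = n(CaCO3), y = n(MgCO3).
Titrant: 2x + 2y = 0.0135;  mass: 100.09x + 84.31y = 0.595
Solving, x = 1.63 × 10^-3 mol, y = 5.12 × 10^-3 mol
mass of CaCO3 = 1.63 × 10^-3 × 100.09 = 0.163 g

0.163 g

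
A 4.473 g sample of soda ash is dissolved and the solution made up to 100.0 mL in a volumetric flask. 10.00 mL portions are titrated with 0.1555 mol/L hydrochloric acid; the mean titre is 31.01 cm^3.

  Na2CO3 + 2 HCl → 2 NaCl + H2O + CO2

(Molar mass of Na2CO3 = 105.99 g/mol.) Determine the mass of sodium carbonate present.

n(HCl) per titration = 0.03101 × 0.1555 = 4.822 × 10^-3 mol
From the 1:2 ratio, n(Na2CO3) in each aliquot = 1/2 × 4.822 × 10^-3 = 2.411 × 10^-3 mol
n(Na2CO3) in the whole flask = 2.411 × 10^-3 × 100.0/10.00 = 0.02411 mol
mass of Na2CO3 = 0.02411 × 105.99 = 2.555 g

2.555 g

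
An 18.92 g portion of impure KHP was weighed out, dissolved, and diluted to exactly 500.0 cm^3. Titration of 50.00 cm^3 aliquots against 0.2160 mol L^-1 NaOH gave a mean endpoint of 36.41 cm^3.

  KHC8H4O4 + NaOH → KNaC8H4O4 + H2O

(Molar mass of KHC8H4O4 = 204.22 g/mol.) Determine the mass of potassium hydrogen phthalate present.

16.06 g

n(NaOH) per titration = 0.03641 × 0.2160 = 7.865 × 10^-3 mol
n(KHC8H4O4) in each aliquot = 7.865 × 10^-3 mol (1:1 ratio)
n(KHC8H4O4) in the whole flask = 7.865 × 10^-3 × 500.0/50.00 = 0.07865 mol
mass of KHC8H4O4 = 0.07865 × 204.22 = 16.06 g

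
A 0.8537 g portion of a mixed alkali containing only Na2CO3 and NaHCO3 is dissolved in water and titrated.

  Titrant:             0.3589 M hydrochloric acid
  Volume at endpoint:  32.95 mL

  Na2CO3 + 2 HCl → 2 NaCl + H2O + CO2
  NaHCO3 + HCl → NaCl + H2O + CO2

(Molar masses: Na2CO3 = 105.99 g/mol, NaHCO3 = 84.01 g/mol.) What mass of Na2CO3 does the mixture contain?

0.2388 g

n(HCl) = 0.03295 × 0.3589 = 0.01183 mol
Let x = n(Na2CO3), y = n(NaHCO3).
Titrant: 2x + 1y = 0.01183;  mass: 105.99x + 84.01y = 0.8537
Solving, x = 2.253 × 10^-3 mol, y = 7.319 × 10^-3 mol
mass of Na2CO3 = 2.253 × 10^-3 × 105.99 = 0.2388 g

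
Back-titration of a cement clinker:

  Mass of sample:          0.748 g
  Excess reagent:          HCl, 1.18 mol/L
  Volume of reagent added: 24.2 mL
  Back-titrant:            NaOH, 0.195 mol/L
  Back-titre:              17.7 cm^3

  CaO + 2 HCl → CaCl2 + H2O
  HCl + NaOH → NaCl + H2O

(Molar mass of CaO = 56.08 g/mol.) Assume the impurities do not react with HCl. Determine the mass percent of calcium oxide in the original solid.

94.1 %

n(HCl) added = 0.0242 × 1.18 = 0.0286 mol
n(NaOH) used in back-titration = 0.0177 × 0.195 = 3.45 × 10^-3 mol
n(HCl) left over = 3.45 × 10^-3 mol (1:1 ratio)
n(HCl) consumed by analyte = 0.0286 − 3.45 × 10^-3 = 0.0251 mol
From the 1:2 ratio, n(CaO) = 1/2 × 0.0251 = 0.0126 mol
mass of CaO = 0.0126 × 56.08 = 0.704 g
% CaO = 0.704 / 0.748 × 100 = 94.1 %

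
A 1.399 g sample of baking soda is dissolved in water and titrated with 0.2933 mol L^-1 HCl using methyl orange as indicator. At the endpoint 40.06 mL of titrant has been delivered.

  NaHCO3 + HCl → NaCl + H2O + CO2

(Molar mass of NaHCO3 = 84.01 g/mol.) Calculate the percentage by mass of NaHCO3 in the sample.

n(HCl) = 0.04006 L × 0.2933 mol/L = 0.01175 mol
n(NaHCO3) = 0.01175 mol (1:1 ratio)
mass of NaHCO3 = 0.01175 × 84.01 g/mol = 0.9871 g
% NaHCO3 = 0.9871 / 1.399 × 100 = 70.56 %

70.56 %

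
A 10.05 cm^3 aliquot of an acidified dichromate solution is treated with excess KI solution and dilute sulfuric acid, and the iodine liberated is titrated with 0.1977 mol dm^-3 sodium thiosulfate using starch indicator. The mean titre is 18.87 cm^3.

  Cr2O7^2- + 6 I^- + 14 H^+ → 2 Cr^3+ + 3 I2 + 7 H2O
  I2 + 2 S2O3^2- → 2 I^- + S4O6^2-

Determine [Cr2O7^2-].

n(S2O3^2-) = 0.01887 × 0.1977 = 3.731 × 10^-3 mol
n(I2) = n(S2O3^2-)/2 = 1.865 × 10^-3 mol
From the 1:3 ratio, n(Cr2O7^2-) in the aliquot = 1/3 × 1.865 × 10^-3 = 6.218 × 10^-4 mol
[Cr2O7^2-] = 6.218 × 10^-4 / 0.01005 = 0.06187 mol/L

0.06187 mol/L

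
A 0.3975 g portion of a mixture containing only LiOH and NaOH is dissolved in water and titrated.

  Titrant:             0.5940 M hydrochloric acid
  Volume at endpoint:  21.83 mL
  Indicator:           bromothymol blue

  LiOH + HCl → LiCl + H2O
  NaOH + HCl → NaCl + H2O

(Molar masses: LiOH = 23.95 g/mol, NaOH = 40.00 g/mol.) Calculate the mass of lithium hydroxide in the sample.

n(HCl) = 0.02183 × 0.5940 = 0.01297 mol
Let x = n(LiOH), y = n(NaOH).
Titrant: 1x + 1y = 0.01297;  mass: 23.95x + 40.00y = 0.3975
Solving, x = 7.550 × 10^-3 mol, y = 5.417 × 10^-3 mol
mass of LiOH = 7.550 × 10^-3 × 23.95 = 0.1808 g

0.1808 g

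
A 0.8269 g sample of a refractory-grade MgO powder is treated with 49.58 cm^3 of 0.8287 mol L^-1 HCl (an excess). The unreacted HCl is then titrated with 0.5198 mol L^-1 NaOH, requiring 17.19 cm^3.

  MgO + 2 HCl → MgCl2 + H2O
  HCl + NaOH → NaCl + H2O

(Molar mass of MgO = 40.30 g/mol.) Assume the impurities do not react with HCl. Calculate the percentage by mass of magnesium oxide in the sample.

n(HCl) added = 0.04958 × 0.8287 = 0.04109 mol
n(NaOH) used in back-titration = 0.01719 × 0.5198 = 8.935 × 10^-3 mol
n(HCl) left over = 8.935 × 10^-3 mol (1:1 ratio)
n(HCl) consumed by analyte = 0.04109 − 8.935 × 10^-3 = 0.03215 mol
From the 1:2 ratio, n(MgO) = 1/2 × 0.03215 = 0.01608 mol
mass of MgO = 0.01608 × 40.30 = 0.6479 g
% MgO = 0.6479 / 0.8269 × 100 = 78.35 %

78.35 %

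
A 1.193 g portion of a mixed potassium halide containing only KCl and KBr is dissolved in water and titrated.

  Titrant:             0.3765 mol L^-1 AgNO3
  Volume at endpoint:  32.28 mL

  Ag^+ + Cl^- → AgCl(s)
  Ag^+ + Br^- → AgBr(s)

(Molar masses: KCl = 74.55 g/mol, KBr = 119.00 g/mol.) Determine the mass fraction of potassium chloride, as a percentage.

n(AgNO3) = 0.03228 × 0.3765 = 0.01215 mol
Let x = n(KCl), y = n(KBr).
Titrant: 1x + 1y = 0.01215;  mass: 74.55x + 119.00y = 1.193
Solving, x = 5.698 × 10^-3 mol, y = 6.456 × 10^-3 mol
mass of KCl = 5.698 × 10^-3 × 74.55 = 0.4248 g
% KCl = 0.4248 / 1.193 × 100 = 35.60 %

35.60 %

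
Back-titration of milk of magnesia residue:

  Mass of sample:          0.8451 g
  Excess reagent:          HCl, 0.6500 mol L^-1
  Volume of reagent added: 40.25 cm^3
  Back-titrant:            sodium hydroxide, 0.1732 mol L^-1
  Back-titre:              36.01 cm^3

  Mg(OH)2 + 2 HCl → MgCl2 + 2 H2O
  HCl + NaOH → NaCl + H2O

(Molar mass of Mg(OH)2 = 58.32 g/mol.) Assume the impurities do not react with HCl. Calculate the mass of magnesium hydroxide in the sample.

0.5810 g

n(HCl) added = 0.04025 × 0.6500 = 0.02616 mol
n(NaOH) used in back-titration = 0.03601 × 0.1732 = 6.237 × 10^-3 mol
n(HCl) left over = 6.237 × 10^-3 mol (1:1 ratio)
n(HCl) consumed by analyte = 0.02616 − 6.237 × 10^-3 = 0.01993 mol
From the 1:2 ratio, n(Mg(OH)2) = 1/2 × 0.01993 = 9.963 × 10^-3 mol
mass of Mg(OH)2 = 9.963 × 10^-3 × 58.32 = 0.5810 g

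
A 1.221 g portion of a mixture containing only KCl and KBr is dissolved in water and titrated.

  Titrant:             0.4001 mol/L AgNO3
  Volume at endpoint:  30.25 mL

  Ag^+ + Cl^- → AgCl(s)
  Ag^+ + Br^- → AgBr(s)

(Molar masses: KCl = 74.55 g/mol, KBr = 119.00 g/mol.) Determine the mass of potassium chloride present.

n(AgNO3) = 0.03025 × 0.4001 = 0.01210 mol
Let x = n(KCl), y = n(KBr).
Titrant: 1x + 1y = 0.01210;  mass: 74.55x + 119.00y = 1.221
Solving, x = 4.933 × 10^-3 mol, y = 7.170 × 10^-3 mol
mass of KCl = 4.933 × 10^-3 × 74.55 = 0.3677 g

0.3677 g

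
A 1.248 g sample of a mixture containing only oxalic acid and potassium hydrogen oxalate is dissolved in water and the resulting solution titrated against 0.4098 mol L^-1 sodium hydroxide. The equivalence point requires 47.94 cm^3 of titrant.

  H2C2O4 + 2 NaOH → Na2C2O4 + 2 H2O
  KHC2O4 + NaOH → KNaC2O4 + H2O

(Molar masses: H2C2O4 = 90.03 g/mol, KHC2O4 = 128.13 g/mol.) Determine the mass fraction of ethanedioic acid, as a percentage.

n(NaOH) = 0.04794 × 0.4098 = 0.01965 mol
Let x = n(H2C2O4), y = n(KHC2O4).
Titrant: 2x + 1y = 0.01965;  mass: 90.03x + 128.13y = 1.248
Solving, x = 7.635 × 10^-3 mol, y = 4.375 × 10^-3 mol
mass of H2C2O4 = 7.635 × 10^-3 × 90.03 = 0.6874 g
% H2C2O4 = 0.6874 / 1.248 × 100 = 55.08 %

55.08 %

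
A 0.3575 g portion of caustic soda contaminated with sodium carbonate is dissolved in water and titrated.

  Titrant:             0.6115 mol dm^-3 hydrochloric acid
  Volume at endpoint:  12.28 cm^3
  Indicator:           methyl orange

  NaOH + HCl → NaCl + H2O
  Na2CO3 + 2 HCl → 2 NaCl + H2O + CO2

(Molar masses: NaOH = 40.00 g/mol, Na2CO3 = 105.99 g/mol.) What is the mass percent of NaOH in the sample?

n(HCl) = 0.01228 × 0.6115 = 7.509 × 10^-3 mol
Let x = n(NaOH), y = n(Na2CO3).
Titrant: 1x + 2y = 7.509 × 10^-3;  mass: 40.00x + 105.99y = 0.3575
Solving, x = 3.113 × 10^-3 mol, y = 2.198 × 10^-3 mol
mass of NaOH = 3.113 × 10^-3 × 40.00 = 0.1245 g
% NaOH = 0.1245 / 0.3575 × 100 = 34.83 %

34.83 %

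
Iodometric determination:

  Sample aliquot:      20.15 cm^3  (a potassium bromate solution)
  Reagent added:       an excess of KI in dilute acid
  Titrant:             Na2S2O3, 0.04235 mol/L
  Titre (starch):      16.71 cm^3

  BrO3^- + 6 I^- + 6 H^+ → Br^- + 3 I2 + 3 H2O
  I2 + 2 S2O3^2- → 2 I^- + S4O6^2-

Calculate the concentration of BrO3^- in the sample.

0.005853 mol/L

n(S2O3^2-) = 0.01671 × 0.04235 = 7.077 × 10^-4 mol
n(I2) = n(S2O3^2-)/2 = 3.538 × 10^-4 mol
From the 1:3 ratio, n(BrO3^-) in the aliquot = 1/3 × 3.538 × 10^-4 = 1.179 × 10^-4 mol
[BrO3^-] = 1.179 × 10^-4 / 0.02015 = 0.005853 mol/L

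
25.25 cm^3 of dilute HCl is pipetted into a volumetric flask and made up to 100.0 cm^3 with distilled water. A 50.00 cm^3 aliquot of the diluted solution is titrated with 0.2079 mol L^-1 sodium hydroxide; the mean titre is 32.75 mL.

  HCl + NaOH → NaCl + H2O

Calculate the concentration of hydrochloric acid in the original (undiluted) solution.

n(NaOH) = 0.03275 × 0.2079 = 6.809 × 10^-3 mol
n(HCl) in the aliquot = 6.809 × 10^-3 mol (1:1 ratio)
[HCl]_dilute = 6.809 × 10^-3 / 0.05000 = 0.1362 mol/L
Dilution factor = 100.0 / 25.25 = 3.960
[HCl]_stock = 0.1362 × 3.960 = 0.5393 mol/L

0.5393 mol/L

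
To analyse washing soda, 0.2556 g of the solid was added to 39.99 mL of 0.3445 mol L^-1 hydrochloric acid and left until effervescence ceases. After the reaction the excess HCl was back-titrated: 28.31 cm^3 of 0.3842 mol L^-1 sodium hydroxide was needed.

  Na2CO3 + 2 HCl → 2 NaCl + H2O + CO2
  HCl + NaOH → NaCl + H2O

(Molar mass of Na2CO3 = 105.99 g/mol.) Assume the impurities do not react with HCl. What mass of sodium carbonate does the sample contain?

n(HCl) added = 0.03999 × 0.3445 = 0.01378 mol
n(NaOH) used in back-titration = 0.02831 × 0.3842 = 0.01088 mol
n(HCl) left over = 0.01088 mol (1:1 ratio)
n(HCl) consumed by analyte = 0.01378 − 0.01088 = 2.900 × 10^-3 mol
From the 1:2 ratio, n(Na2CO3) = 1/2 × 2.900 × 10^-3 = 1.450 × 10^-3 mol
mass of Na2CO3 = 1.450 × 10^-3 × 105.99 = 0.1537 g

0.1537 g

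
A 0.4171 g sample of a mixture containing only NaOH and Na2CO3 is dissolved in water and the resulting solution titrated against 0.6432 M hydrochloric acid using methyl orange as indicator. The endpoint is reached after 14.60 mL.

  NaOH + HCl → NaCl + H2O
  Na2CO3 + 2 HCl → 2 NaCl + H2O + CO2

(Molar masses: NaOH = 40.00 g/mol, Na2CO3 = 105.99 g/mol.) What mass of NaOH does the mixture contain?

n(HCl) = 0.01460 × 0.6432 = 9.391 × 10^-3 mol
Let x = n(NaOH), y = n(Na2CO3).
Titrant: 1x + 2y = 9.391 × 10^-3;  mass: 40.00x + 105.99y = 0.4171
Solving, x = 6.199 × 10^-3 mol, y = 1.596 × 10^-3 mol
mass of NaOH = 6.199 × 10^-3 × 40.00 = 0.2480 g

0.2480 g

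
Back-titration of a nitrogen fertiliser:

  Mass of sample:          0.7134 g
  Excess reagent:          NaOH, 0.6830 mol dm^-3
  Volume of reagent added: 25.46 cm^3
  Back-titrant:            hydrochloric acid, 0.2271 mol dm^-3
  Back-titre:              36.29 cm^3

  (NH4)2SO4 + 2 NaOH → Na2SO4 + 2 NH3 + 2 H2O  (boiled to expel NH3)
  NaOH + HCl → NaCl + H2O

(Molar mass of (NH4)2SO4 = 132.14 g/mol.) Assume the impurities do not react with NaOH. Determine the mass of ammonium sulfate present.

n(NaOH) added = 0.02546 × 0.6830 = 0.01739 mol
n(HCl) used in back-titration = 0.03629 × 0.2271 = 8.241 × 10^-3 mol
n(NaOH) left over = 8.241 × 10^-3 mol (1:1 ratio)
n(NaOH) consumed by analyte = 0.01739 − 8.241 × 10^-3 = 9.148 × 10^-3 mol
From the 1:2 ratio, n((NH4)2SO4) = 1/2 × 9.148 × 10^-3 = 4.574 × 10^-3 mol
mass of (NH4)2SO4 = 4.574 × 10^-3 × 132.14 = 0.6044 g

0.6044 g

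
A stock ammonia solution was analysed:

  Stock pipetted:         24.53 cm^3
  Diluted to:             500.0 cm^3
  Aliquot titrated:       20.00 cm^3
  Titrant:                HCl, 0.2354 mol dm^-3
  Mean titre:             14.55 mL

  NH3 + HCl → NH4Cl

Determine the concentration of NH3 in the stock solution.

n(HCl) = 0.01455 × 0.2354 = 3.425 × 10^-3 mol
n(NH3) in the aliquot = 3.425 × 10^-3 mol (1:1 ratio)
[NH3]_dilute = 3.425 × 10^-3 / 0.02000 = 0.1713 mol/L
Dilution factor = 500.0 / 24.53 = 20.38
[NH3]_stock = 0.1713 × 20.38 = 3.491 mol/L

3.491 mol/L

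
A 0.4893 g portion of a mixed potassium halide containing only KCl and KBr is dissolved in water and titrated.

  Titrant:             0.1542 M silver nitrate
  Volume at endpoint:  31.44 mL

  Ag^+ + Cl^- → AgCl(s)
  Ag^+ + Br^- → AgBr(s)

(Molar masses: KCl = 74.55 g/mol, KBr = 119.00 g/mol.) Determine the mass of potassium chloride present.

n(AgNO3) = 0.03144 × 0.1542 = 4.848 × 10^-3 mol
Let x = n(KCl), y = n(KBr).
Titrant: 1x + 1y = 4.848 × 10^-3;  mass: 74.55x + 119.00y = 0.4893
Solving, x = 1.971 × 10^-3 mol, y = 2.877 × 10^-3 mol
mass of KCl = 1.971 × 10^-3 × 74.55 = 0.1469 g

0.1469 g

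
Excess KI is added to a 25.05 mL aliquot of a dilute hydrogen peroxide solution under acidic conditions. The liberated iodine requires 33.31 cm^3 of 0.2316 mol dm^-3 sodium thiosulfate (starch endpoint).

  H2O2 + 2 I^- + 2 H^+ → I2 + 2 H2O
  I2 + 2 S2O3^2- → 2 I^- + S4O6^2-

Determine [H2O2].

n(S2O3^2-) = 0.03331 × 0.2316 = 7.715 × 10^-3 mol
n(I2) = n(S2O3^2-)/2 = 3.857 × 10^-3 mol
n(H2O2) in the aliquot = 3.857 × 10^-3 mol (1:1 ratio)
[H2O2] = 3.857 × 10^-3 / 0.02505 = 0.1540 mol/L

0.1540 mol/L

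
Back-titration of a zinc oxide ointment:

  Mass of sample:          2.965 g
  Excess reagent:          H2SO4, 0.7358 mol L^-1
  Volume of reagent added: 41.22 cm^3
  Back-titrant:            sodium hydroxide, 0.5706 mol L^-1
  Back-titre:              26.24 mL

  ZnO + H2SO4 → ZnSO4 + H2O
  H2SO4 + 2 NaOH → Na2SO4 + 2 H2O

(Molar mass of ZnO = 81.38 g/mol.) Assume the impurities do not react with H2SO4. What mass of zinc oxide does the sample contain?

n(H2SO4) added = 0.04122 × 0.7358 = 0.03033 mol
n(NaOH) used in back-titration = 0.02624 × 0.5706 = 0.01497 mol
From the 1:2 ratio, n(H2SO4) left over = 1/2 × 0.01497 = 7.486 × 10^-3 mol
n(H2SO4) consumed by analyte = 0.03033 − 7.486 × 10^-3 = 0.02284 mol
n(ZnO) = 0.02284 mol (1:1 ratio)
mass of ZnO = 0.02284 × 81.38 = 1.859 g

1.859 g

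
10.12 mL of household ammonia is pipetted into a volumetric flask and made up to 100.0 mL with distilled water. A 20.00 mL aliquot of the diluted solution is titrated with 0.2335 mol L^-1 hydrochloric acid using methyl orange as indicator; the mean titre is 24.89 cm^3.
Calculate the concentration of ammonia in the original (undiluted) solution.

NH3 + HCl → NH4Cl
n(HCl) = 0.02489 × 0.2335 = 5.812 × 10^-3 mol
n(NH3) in the aliquot = 5.812 × 10^-3 mol (1:1 ratio)
[NH3]_dilute = 5.812 × 10^-3 / 0.02000 = 0.2906 mol/L
Dilution factor = 100.0 / 10.12 = 9.881
[NH3]_stock = 0.2906 × 9.881 = 2.871 mol/L

2.871 mol/L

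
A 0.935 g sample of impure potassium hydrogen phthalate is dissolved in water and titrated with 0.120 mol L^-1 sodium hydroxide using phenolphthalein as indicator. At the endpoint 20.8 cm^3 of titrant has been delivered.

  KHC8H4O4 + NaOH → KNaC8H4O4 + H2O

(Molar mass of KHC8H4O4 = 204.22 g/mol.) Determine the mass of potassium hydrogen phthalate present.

0.510 g

n(NaOH) = 0.0208 L × 0.120 mol/L = 2.50 × 10^-3 mol
n(KHC8H4O4) = 2.50 × 10^-3 mol (1:1 ratio)
mass of KHC8H4O4 = 2.50 × 10^-3 × 204.22 g/mol = 0.510 g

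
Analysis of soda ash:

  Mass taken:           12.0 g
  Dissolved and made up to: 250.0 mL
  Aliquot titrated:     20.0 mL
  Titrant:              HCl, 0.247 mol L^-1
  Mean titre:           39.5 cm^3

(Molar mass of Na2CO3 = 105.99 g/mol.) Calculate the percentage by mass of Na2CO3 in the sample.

Na2CO3 + 2 HCl → 2 NaCl + H2O + CO2
n(HCl) per titration = 0.0395 × 0.247 = 9.76 × 10^-3 mol
From the 1:2 ratio, n(Na2CO3) in each aliquot = 1/2 × 9.76 × 10^-3 = 4.88 × 10^-3 mol
n(Na2CO3) in the whole flask = 4.88 × 10^-3 × 250.0/20.0 = 0.0610 mol
mass of Na2CO3 = 0.0610 × 105.99 = 6.46 g
% Na2CO3 = 6.46 / 12.0 × 100 = 53.9 %

53.9 %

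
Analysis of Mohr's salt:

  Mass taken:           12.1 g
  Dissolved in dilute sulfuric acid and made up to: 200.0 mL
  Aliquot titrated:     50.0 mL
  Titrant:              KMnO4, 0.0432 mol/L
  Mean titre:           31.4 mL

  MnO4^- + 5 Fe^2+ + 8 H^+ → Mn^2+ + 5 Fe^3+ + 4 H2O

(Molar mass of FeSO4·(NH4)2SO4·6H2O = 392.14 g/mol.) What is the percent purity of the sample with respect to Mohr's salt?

87.9 %

n(KMnO4) per titration = 0.0314 × 0.0432 = 1.36 × 10^-3 mol
From the 5:1 ratio, n(FeSO4·(NH4)2SO4·6H2O) in each aliquot = 5/1 × 1.36 × 10^-3 = 6.78 × 10^-3 mol
n(FeSO4·(NH4)2SO4·6H2O) in the whole flask = 6.78 × 10^-3 × 200.0/50.0 = 0.0271 mol
mass of FeSO4·(NH4)2SO4·6H2O = 0.0271 × 392.14 = 10.6 g
% FeSO4·(NH4)2SO4·6H2O = 10.6 / 12.1 × 100 = 87.9 %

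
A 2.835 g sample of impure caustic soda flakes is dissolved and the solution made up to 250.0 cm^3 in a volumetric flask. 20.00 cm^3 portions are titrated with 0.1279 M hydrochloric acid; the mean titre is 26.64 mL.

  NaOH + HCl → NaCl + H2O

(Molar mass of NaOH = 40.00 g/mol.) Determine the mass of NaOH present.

1.704 g

n(HCl) per titration = 0.02664 × 0.1279 = 3.407 × 10^-3 mol
n(NaOH) in each aliquot = 3.407 × 10^-3 mol (1:1 ratio)
n(NaOH) in the whole flask = 3.407 × 10^-3 × 250.0/20.00 = 0.04259 mol
mass of NaOH = 0.04259 × 40.00 = 1.704 g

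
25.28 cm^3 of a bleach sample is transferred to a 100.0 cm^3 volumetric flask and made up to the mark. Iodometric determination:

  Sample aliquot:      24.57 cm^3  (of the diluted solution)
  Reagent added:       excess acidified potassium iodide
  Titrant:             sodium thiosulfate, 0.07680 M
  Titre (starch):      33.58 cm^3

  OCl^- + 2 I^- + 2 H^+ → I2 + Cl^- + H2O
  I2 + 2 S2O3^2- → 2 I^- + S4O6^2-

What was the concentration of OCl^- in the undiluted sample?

n(S2O3^2-) = 0.03358 × 0.07680 = 2.579 × 10^-3 mol
n(I2) = n(S2O3^2-)/2 = 1.289 × 10^-3 mol
n(OCl^-) in the aliquot = 1.289 × 10^-3 mol (1:1 ratio)
[OCl^-]_dilute = 1.289 × 10^-3 / 0.02457 = 0.05248 mol/L
[OCl^-]_original = 0.05248 × 100.0/25.28 = 0.2076 mol/L

0.2076 M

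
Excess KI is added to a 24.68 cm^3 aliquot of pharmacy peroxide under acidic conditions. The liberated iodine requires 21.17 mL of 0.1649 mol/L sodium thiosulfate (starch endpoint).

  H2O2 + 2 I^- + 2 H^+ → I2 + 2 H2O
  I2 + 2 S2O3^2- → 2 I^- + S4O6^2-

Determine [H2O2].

n(S2O3^2-) = 0.02117 × 0.1649 = 3.491 × 10^-3 mol
n(I2) = n(S2O3^2-)/2 = 1.745 × 10^-3 mol
n(H2O2) in the aliquot = 1.745 × 10^-3 mol (1:1 ratio)
[H2O2] = 1.745 × 10^-3 / 0.02468 = 0.07072 mol/L

0.07072 mol/L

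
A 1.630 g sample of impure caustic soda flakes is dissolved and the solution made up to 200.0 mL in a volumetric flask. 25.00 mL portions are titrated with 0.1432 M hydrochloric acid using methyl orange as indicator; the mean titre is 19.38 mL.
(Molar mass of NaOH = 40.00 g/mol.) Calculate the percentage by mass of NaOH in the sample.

54.48 %

NaOH + HCl → NaCl + H2O
n(HCl) per titration = 0.01938 × 0.1432 = 2.775 × 10^-3 mol
n(NaOH) in each aliquot = 2.775 × 10^-3 mol (1:1 ratio)
n(NaOH) in the whole flask = 2.775 × 10^-3 × 200.0/25.00 = 0.02220 mol
mass of NaOH = 0.02220 × 40.00 = 0.8881 g
% NaOH = 0.8881 / 1.630 × 100 = 54.48 %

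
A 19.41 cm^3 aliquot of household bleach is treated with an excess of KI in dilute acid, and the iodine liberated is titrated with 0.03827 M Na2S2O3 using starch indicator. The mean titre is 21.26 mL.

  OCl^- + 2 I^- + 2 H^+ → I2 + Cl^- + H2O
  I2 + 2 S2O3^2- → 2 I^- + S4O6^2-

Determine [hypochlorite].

n(S2O3^2-) = 0.02126 × 0.03827 = 8.136 × 10^-4 mol
n(I2) = n(S2O3^2-)/2 = 4.068 × 10^-4 mol
n(OCl^-) in the aliquot = 4.068 × 10^-4 mol (1:1 ratio)
[OCl^-] = 4.068 × 10^-4 / 0.01941 = 0.02096 mol/L

0.02096 M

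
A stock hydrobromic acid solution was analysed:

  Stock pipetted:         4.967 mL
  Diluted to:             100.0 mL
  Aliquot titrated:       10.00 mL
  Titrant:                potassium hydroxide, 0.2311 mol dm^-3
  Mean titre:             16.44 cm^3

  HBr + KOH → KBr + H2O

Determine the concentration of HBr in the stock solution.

n(KOH) = 0.01644 × 0.2311 = 3.799 × 10^-3 mol
n(HBr) in the aliquot = 3.799 × 10^-3 mol (1:1 ratio)
[HBr]_dilute = 3.799 × 10^-3 / 0.01000 = 0.3799 mol/L
Dilution factor = 100.0 / 4.967 = 20.13
[HBr]_stock = 0.3799 × 20.13 = 7.649 mol/L

7.649 mol/L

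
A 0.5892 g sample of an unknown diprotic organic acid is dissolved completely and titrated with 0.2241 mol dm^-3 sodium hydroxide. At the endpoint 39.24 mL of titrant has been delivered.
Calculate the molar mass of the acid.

n(NaOH) = 0.03924 L × 0.2241 mol/L = 8.794 × 10^-3 mol
From the 1:2 ratio, n(H2A) = 1/2 × 8.794 × 10^-3 = 4.397 × 10^-3 mol
M = m / n = 0.5892 g / 4.397 × 10^-3 mol = 134.0 g/mol

134.0 g/mol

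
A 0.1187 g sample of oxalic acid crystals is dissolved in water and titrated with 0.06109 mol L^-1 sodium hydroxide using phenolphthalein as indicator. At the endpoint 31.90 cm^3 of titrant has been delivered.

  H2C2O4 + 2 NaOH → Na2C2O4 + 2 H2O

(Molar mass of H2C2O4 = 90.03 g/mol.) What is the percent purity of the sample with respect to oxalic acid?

n(NaOH) = 0.03190 L × 0.06109 mol/L = 1.949 × 10^-3 mol
From the 1:2 ratio, n(H2C2O4) = 1/2 × 1.949 × 10^-3 = 9.744 × 10^-4 mol
mass of H2C2O4 = 9.744 × 10^-4 × 90.03 g/mol = 0.08772 g
% H2C2O4 = 0.08772 / 0.1187 × 100 = 73.90 %

73.90 %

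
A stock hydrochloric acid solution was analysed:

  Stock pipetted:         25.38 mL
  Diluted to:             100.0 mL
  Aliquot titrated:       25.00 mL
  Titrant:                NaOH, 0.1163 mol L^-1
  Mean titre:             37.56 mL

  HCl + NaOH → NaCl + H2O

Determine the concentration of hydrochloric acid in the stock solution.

0.6885 mol/L

n(NaOH) = 0.03756 × 0.1163 = 4.368 × 10^-3 mol
n(HCl) in the aliquot = 4.368 × 10^-3 mol (1:1 ratio)
[HCl]_dilute = 4.368 × 10^-3 / 0.02500 = 0.1747 mol/L
Dilution factor = 100.0 / 25.38 = 3.940
[HCl]_stock = 0.1747 × 3.940 = 0.6885 mol/L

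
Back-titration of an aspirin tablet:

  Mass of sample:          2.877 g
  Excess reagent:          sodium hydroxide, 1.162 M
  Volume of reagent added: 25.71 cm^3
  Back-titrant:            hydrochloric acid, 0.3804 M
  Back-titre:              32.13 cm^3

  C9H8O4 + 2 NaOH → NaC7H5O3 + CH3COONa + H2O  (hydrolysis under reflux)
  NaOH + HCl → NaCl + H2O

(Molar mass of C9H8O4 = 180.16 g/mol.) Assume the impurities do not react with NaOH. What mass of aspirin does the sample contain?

1.590 g

n(NaOH) added = 0.02571 × 1.162 = 0.02988 mol
n(HCl) used in back-titration = 0.03213 × 0.3804 = 0.01222 mol
n(NaOH) left over = 0.01222 mol (1:1 ratio)
n(NaOH) consumed by analyte = 0.02988 − 0.01222 = 0.01765 mol
From the 1:2 ratio, n(C9H8O4) = 1/2 × 0.01765 = 8.826 × 10^-3 mol
mass of C9H8O4 = 8.826 × 10^-3 × 180.16 = 1.590 g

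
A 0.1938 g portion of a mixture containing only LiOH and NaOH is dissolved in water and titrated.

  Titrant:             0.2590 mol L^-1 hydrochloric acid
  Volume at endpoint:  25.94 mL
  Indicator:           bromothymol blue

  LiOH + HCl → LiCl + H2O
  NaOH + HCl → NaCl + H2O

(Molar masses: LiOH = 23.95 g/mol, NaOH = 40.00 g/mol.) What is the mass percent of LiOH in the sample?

57.70 %

n(HCl) = 0.02594 × 0.2590 = 6.718 × 10^-3 mol
Let x = n(LiOH), y = n(NaOH).
Titrant: 1x + 1y = 6.718 × 10^-3;  mass: 23.95x + 40.00y = 0.1938
Solving, x = 4.669 × 10^-3 mol, y = 2.049 × 10^-3 mol
mass of LiOH = 4.669 × 10^-3 × 23.95 = 0.1118 g
% LiOH = 0.1118 / 0.1938 × 100 = 57.70 %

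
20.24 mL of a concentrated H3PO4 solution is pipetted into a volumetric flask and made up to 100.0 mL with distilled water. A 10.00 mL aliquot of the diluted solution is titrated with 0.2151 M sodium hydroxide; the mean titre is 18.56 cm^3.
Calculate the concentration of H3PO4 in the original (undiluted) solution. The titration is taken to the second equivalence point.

H3PO4 + 2 NaOH → Na2HPO4 + 2 H2O
n(NaOH) = 0.01856 × 0.2151 = 3.992 × 10^-3 mol
From the 1:2 ratio, n(H3PO4) in the aliquot = 1/2 × 3.992 × 10^-3 = 1.996 × 10^-3 mol
[H3PO4]_dilute = 1.996 × 10^-3 / 0.01000 = 0.1996 mol/L
Dilution factor = 100.0 / 20.24 = 4.941
[H3PO4]_stock = 0.1996 × 4.941 = 0.9862 mol/L

0.9862 M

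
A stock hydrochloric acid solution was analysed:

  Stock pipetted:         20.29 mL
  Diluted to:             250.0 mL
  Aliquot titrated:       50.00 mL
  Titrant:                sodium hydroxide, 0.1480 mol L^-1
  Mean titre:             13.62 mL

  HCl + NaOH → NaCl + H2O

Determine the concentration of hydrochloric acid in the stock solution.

n(NaOH) = 0.01362 × 0.1480 = 2.016 × 10^-3 mol
n(HCl) in the aliquot = 2.016 × 10^-3 mol (1:1 ratio)
[HCl]_dilute = 2.016 × 10^-3 / 0.05000 = 0.04032 mol/L
Dilution factor = 250.0 / 20.29 = 12.32
[HCl]_stock = 0.04032 × 12.32 = 0.4967 mol/L

0.4967 mol/L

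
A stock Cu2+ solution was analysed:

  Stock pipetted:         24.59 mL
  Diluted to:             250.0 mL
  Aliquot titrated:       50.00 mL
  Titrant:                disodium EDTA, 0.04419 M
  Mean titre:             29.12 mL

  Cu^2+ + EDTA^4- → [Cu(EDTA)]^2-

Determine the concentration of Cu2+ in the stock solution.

0.2617 M

n(EDTA) = 0.02912 × 0.04419 = 1.287 × 10^-3 mol
n(Cu2+) in the aliquot = 1.287 × 10^-3 mol (1:1 ratio)
[Cu2+]_dilute = 1.287 × 10^-3 / 0.05000 = 0.02574 mol/L
Dilution factor = 250.0 / 24.59 = 10.17
[Cu2+]_stock = 0.02574 × 10.17 = 0.2617 mol/L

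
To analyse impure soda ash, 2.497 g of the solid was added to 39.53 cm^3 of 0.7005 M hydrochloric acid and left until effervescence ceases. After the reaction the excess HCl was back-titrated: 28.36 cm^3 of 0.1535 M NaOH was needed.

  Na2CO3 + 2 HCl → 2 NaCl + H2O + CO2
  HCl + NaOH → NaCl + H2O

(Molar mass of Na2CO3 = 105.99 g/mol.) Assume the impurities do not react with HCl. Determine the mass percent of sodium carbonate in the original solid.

49.53 %

n(HCl) added = 0.03953 × 0.7005 = 0.02769 mol
n(NaOH) used in back-titration = 0.02836 × 0.1535 = 4.353 × 10^-3 mol
n(HCl) left over = 4.353 × 10^-3 mol (1:1 ratio)
n(HCl) consumed by analyte = 0.02769 − 4.353 × 10^-3 = 0.02334 mol
From the 1:2 ratio, n(Na2CO3) = 1/2 × 0.02334 = 0.01167 mol
mass of Na2CO3 = 0.01167 × 105.99 = 1.237 g
% Na2CO3 = 1.237 / 2.497 × 100 = 49.53 %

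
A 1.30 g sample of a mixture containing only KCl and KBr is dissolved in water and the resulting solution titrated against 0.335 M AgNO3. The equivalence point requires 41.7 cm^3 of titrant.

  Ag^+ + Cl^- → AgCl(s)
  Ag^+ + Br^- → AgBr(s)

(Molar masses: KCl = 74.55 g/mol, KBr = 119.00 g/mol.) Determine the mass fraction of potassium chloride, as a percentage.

46.8 %

n(AgNO3) = 0.0417 × 0.335 = 0.0140 mol
Let x = n(KCl), y = n(KBr).
Titrant: 1x + 1y = 0.0140;  mass: 74.55x + 119.00y = 1.30
Solving, x = 8.15 × 10^-3 mol, y = 5.82 × 10^-3 mol
mass of KCl = 8.15 × 10^-3 × 74.55 = 0.608 g
% KCl = 0.608 / 1.30 × 100 = 46.8 %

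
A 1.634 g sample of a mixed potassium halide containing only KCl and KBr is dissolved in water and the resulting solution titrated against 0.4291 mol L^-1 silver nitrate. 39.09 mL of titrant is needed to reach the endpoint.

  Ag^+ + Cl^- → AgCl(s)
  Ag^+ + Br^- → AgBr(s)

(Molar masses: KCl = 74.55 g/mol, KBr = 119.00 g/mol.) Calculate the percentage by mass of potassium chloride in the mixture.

37.16 %

n(AgNO3) = 0.03909 × 0.4291 = 0.01677 mol
Let x = n(KCl), y = n(KBr).
Titrant: 1x + 1y = 0.01677;  mass: 74.55x + 119.00y = 1.634
Solving, x = 8.145 × 10^-3 mol, y = 8.628 × 10^-3 mol
mass of KCl = 8.145 × 10^-3 × 74.55 = 0.6072 g
% KCl = 0.6072 / 1.634 × 100 = 37.16 %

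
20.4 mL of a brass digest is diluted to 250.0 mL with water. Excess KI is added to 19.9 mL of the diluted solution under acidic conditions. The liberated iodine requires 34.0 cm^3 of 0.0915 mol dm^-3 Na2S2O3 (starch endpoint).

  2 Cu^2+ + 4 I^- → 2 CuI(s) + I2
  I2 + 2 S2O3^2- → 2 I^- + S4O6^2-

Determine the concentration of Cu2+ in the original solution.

n(S2O3^2-) = 0.0340 × 0.0915 = 3.11 × 10^-3 mol
n(I2) = n(S2O3^2-)/2 = 1.56 × 10^-3 mol
From the 2:1 ratio, n(Cu2+) in the aliquot = 2/1 × 1.56 × 10^-3 = 3.11 × 10^-3 mol
[Cu2+]_dilute = 3.11 × 10^-3 / 0.0199 = 0.156 mol/L
[Cu2+]_original = 0.156 × 250.0/20.4 = 1.92 mol/L

1.92 mol/L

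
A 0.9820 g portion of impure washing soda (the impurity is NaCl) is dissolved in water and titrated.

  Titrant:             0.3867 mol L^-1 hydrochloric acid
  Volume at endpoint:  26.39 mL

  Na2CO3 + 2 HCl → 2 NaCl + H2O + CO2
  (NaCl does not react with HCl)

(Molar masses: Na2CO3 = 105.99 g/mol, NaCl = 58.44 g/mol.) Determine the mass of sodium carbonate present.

n(HCl) = 0.02639 × 0.3867 = 0.01021 mol
Let x = n(Na2CO3), y = n(NaCl).
Titrant: 2x = 0.01021;  mass: 105.99x + 58.44y = 0.9820
Solving, x = 5.103 × 10^-3 mol, y = 7.549 × 10^-3 mol
mass of Na2CO3 = 5.103 × 10^-3 × 105.99 = 0.5408 g

0.5408 g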